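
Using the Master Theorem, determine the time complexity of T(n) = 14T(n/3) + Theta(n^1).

Master Theorem for T(n) = 14T(n/3) + O(n^1):

a = 14, b = 3, c = 1
log_b(a) = log_3(14) = 2.4022

Case 1: c = 1 < log_3(14) = 2.4022
T(n) = O(n^(log_3 14))

For T(n) = 14T(n/3) + O(n^1): log_3(14) = 2.4022. This is Case 1 of the Master Theorem (c < log_b(a), work dominated by leaves), giving O(n^(log_3 14)).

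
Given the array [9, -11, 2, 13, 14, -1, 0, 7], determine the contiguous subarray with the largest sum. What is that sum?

Using Kadane's algorithm on [9, -11, 2, 13, 14, -1, 0, 7]:

Scanning through the array:
Position 1 (value -11): max_ending_here = -2, max_so_far = 9
Position 2 (value 2): max_ending_here = 2, max_so_far = 9
Position 3 (value 13): max_ending_here = 15, max_so_far = 15
Position 4 (value 14): max_ending_here = 29, max_so_far = 29
Position 5 (value -1): max_ending_here = 28, max_so_far = 29
Position 6 (value 0): max_ending_here = 28, max_so_far = 29
Position 7 (value 7): max_ending_here = 35, max_so_far = 35

Maximum subarray: [2, 13, 14, -1, 0, 7]
Maximum sum: 35

The maximum subarray is [2, 13, 14, -1, 0, 7] with sum 35. This subarray runs from index 2 to index 7.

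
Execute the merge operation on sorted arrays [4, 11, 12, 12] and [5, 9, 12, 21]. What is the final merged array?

Merging process:

Compare 4 vs 5: take 4 from left. Merged: [4]
Compare 11 vs 5: take 5 from right. Merged: [4, 5]
Compare 11 vs 9: take 9 from right. Merged: [4, 5, 9]
Compare 11 vs 12: take 11 from left. Merged: [4, 5, 9, 11]
Compare 12 vs 12: take 12 from left. Merged: [4, 5, 9, 11, 12]
Compare 12 vs 12: take 12 from left. Merged: [4, 5, 9, 11, 12, 12]
Append remaining from right: [12, 21]. Merged: [4, 5, 9, 11, 12, 12, 12, 21]

Final merged array: [4, 5, 9, 11, 12, 12, 12, 21]
Total comparisons: 6

The merged array is [4, 5, 9, 11, 12, 12, 12, 21], requiring 6 comparisons. The merge step runs in O(n) time where n is the total number of elements.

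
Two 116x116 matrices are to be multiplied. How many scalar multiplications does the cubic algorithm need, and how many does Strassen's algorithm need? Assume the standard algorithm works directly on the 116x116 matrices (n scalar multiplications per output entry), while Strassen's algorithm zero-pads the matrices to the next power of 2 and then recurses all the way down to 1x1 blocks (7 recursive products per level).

Matrix multiplication for 116x116 matrices:

Strassen's algorithm requires power-of-2 dimensions. Pad 116x116 to 128x128 (next power of 2).

Standard algorithm: 116^3 = 1560896 multiplications
Strassen's algorithm: 7^(log2(128)) = 7^7 = 823543 multiplications
Savings: 1560896 - 823543 = 737353 multiplications

Standard: 1560896 multiplications (116^3). Strassen: 823543 multiplications (7^7, after padding to 128x128). Strassen reduces 8 recursive multiplications to 7 at each level.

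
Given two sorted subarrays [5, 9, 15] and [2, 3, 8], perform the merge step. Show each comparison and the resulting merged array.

Merging process:

Compare 5 vs 2: take 2 from right. Merged: [2]
Compare 5 vs 3: take 3 from right. Merged: [2, 3]
Compare 5 vs 8: take 5 from left. Merged: [2, 3, 5]
Compare 9 vs 8: take 8 from right. Merged: [2, 3, 5, 8]
Append remaining from left: [9, 15]. Merged: [2, 3, 5, 8, 9, 15]

Final merged array: [2, 3, 5, 8, 9, 15]
Total comparisons: 4

The merged array is [2, 3, 5, 8, 9, 15], requiring 4 comparisons. The merge step runs in O(n) time where n is the total number of elements.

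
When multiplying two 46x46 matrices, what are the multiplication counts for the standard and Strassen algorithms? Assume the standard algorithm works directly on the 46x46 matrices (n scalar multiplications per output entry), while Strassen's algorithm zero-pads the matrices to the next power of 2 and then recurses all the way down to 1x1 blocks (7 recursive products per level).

Matrix multiplication for 46x46 matrices:

Strassen's algorithm requires power-of-2 dimensions. Pad 46x46 to 64x64 (next power of 2).

Standard algorithm: 46^3 = 97336 multiplications
Strassen's algorithm: 7^(log2(64)) = 7^6 = 117649 multiplications
Difference: 97336 - 117649 = -20313 (Strassen uses MORE here due to padding overhead — for small or just-over-power-of-2 n, padding can outweigh the per-level savings)

Standard: 97336 multiplications (46^3). Strassen: 117649 multiplications (7^6, after padding to 64x64). Strassen reduces 8 recursive multiplications to 7 at each level.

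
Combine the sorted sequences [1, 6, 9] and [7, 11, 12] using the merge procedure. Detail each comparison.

Merging process:

Compare 1 vs 7: take 1 from left. Merged: [1]
Compare 6 vs 7: take 6 from left. Merged: [1, 6]
Compare 9 vs 7: take 7 from right. Merged: [1, 6, 7]
Compare 9 vs 11: take 9 from left. Merged: [1, 6, 7, 9]
Append remaining from right: [11, 12]. Merged: [1, 6, 7, 9, 11, 12]

Final merged array: [1, 6, 7, 9, 11, 12]
Total comparisons: 4

The merged array is [1, 6, 7, 9, 11, 12], requiring 4 comparisons. The merge step runs in O(n) time where n is the total number of elements.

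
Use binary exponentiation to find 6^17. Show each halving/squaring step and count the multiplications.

Computing 6^17 by squaring (build up from 6^1; each line after the first costs one multiplication):

6^1 = 6
6^2 = (6^1)^2 = 6^2 = 36
6^4 = (6^2)^2 = 36^2 = 1296
6^8 = (6^4)^2 = 1296^2 = 1679616
6^16 = (6^8)^2 = 1679616^2 = 2821109907456
6^17 = 6 * 6^16 = 6 * 2821109907456 = 16926659444736

Result: 16926659444736
Multiplications needed: 5 (5 lines after 6^1)

6^17 = 16926659444736. Using exponentiation by squaring, this requires 5 multiplications. The key idea: if the exponent is even, square the half-power; if odd, multiply by the base once.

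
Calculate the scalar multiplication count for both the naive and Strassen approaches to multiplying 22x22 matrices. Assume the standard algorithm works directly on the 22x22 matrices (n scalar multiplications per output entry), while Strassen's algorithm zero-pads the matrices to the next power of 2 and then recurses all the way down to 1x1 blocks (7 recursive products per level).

Matrix multiplication for 22x22 matrices:

Strassen's algorithm requires power-of-2 dimensions. Pad 22x22 to 32x32 (next power of 2).

Standard algorithm: 22^3 = 10648 multiplications
Strassen's algorithm: 7^(log2(32)) = 7^5 = 16807 multiplications
Difference: 10648 - 16807 = -6159 (Strassen uses MORE here due to padding overhead — for small or just-over-power-of-2 n, padding can outweigh the per-level savings)

Standard: 10648 multiplications (22^3). Strassen: 16807 multiplications (7^5, after padding to 32x32). Strassen reduces 8 recursive multiplications to 7 at each level.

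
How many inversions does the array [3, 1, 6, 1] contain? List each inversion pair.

Finding inversions in [3, 1, 6, 1]:

(0, 1): arr[0]=3 > arr[1]=1
(0, 3): arr[0]=3 > arr[3]=1
(2, 3): arr[2]=6 > arr[3]=1

Total inversions: 3

The array has 3 inversion(s): (0,1), (0,3), (2,3). Each pair (i,j) satisfies i < j and arr[i] > arr[j].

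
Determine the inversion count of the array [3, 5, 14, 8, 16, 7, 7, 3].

Finding inversions in [3, 5, 14, 8, 16, 7, 7, 3]:

(1, 7): arr[1]=5 > arr[7]=3
(2, 3): arr[2]=14 > arr[3]=8
(2, 5): arr[2]=14 > arr[5]=7
(2, 6): arr[2]=14 > arr[6]=7
(2, 7): arr[2]=14 > arr[7]=3
(3, 5): arr[3]=8 > arr[5]=7
(3, 6): arr[3]=8 > arr[6]=7
(3, 7): arr[3]=8 > arr[7]=3
(4, 5): arr[4]=16 > arr[5]=7
(4, 6): arr[4]=16 > arr[6]=7
(4, 7): arr[4]=16 > arr[7]=3
(5, 7): arr[5]=7 > arr[7]=3
(6, 7): arr[6]=7 > arr[7]=3

Total inversions: 13

The array has 13 inversion(s): (1,7), (2,3), (2,5), (2,6), (2,7), (3,5), (3,6), (3,7), (4,5), (4,6), (4,7), (5,7), (6,7). Each pair (i,j) satisfies i < j and arr[i] > arr[j].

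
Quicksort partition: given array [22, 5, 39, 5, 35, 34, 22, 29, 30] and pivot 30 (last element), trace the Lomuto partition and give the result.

Lomuto partition with pivot = 30:

Initial array: [22, 5, 39, 5, 35, 34, 22, 29, 30]

arr[0]=22 <= 30: swap with position 0, array becomes [22, 5, 39, 5, 35, 34, 22, 29, 30]
arr[1]=5 <= 30: swap with position 1, array becomes [22, 5, 39, 5, 35, 34, 22, 29, 30]
arr[2]=39 > 30: no swap
arr[3]=5 <= 30: swap with position 2, array becomes [22, 5, 5, 39, 35, 34, 22, 29, 30]
arr[4]=35 > 30: no swap
arr[5]=34 > 30: no swap
arr[6]=22 <= 30: swap with position 3, array becomes [22, 5, 5, 22, 35, 34, 39, 29, 30]
arr[7]=29 <= 30: swap with position 4, array becomes [22, 5, 5, 22, 29, 34, 39, 35, 30]

Place pivot at position 5: [22, 5, 5, 22, 29, 30, 39, 35, 34]
Pivot position: 5

After partitioning with pivot 30, the array becomes [22, 5, 5, 22, 29, 30, 39, 35, 34]. The pivot is placed at index 5. All elements to the left of the pivot are <= 30, and all elements to the right are > 30.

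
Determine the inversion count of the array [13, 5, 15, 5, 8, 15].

Finding inversions in [13, 5, 15, 5, 8, 15]:

(0, 1): arr[0]=13 > arr[1]=5
(0, 3): arr[0]=13 > arr[3]=5
(0, 4): arr[0]=13 > arr[4]=8
(2, 3): arr[2]=15 > arr[3]=5
(2, 4): arr[2]=15 > arr[4]=8

Total inversions: 5

The array has 5 inversion(s): (0,1), (0,3), (0,4), (2,3), (2,4). Each pair (i,j) satisfies i < j and arr[i] > arr[j].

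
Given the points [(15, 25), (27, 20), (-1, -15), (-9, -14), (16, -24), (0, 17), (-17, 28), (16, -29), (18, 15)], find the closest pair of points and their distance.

Computing all pairwise distances among 9 points:

d((15, 25), (27, 20)) = 13.0
d((15, 25), (-1, -15)) = 43.0813
d((15, 25), (-9, -14)) = 45.793
d((15, 25), (16, -24)) = 49.0102
d((15, 25), (0, 17)) = 17.0
d((15, 25), (-17, 28)) = 32.1403
d((15, 25), (16, -29)) = 54.0093
d((15, 25), (18, 15)) = 10.4403
d((27, 20), (-1, -15)) = 44.8219
d((27, 20), (-9, -14)) = 49.5177
d((27, 20), (16, -24)) = 45.3542
d((27, 20), (0, 17)) = 27.1662
d((27, 20), (-17, 28)) = 44.7214
d((27, 20), (16, -29)) = 50.2195
d((27, 20), (18, 15)) = 10.2956
d((-1, -15), (-9, -14)) = 8.0623
d((-1, -15), (16, -24)) = 19.2354
d((-1, -15), (0, 17)) = 32.0156
d((-1, -15), (-17, 28)) = 45.8803
d((-1, -15), (16, -29)) = 22.0227
d((-1, -15), (18, 15)) = 35.5106
d((-9, -14), (16, -24)) = 26.9258
d((-9, -14), (0, 17)) = 32.28
d((-9, -14), (-17, 28)) = 42.7551
d((-9, -14), (16, -29)) = 29.1548
d((-9, -14), (18, 15)) = 39.6232
d((16, -24), (0, 17)) = 44.0114
d((16, -24), (-17, 28)) = 61.5873
d((16, -24), (16, -29)) = 5.0 <-- minimum
d((16, -24), (18, 15)) = 39.0512
d((0, 17), (-17, 28)) = 20.2485
d((0, 17), (16, -29)) = 48.7032
d((0, 17), (18, 15)) = 18.1108
d((-17, 28), (16, -29)) = 65.8635
d((-17, 28), (18, 15)) = 37.3363
d((16, -29), (18, 15)) = 44.0454

Closest pair: (16, -24) and (16, -29) with distance 5.0

The closest pair is (16, -24) and (16, -29) with Euclidean distance 5.0. For 9 points, brute-force pairwise comparison is shown above. For large n, the divide-and-conquer algorithm (sort by x, recurse on halves, check the dividing strip) achieves O(n log n).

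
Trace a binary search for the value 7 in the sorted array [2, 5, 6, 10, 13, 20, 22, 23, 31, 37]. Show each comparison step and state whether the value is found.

Binary search for 7 in [2, 5, 6, 10, 13, 20, 22, 23, 31, 37]:

lo=0, hi=9, mid=4, arr[mid]=13 -> 13 > 7, search left half
lo=0, hi=3, mid=1, arr[mid]=5 -> 5 < 7, search right half
lo=2, hi=3, mid=2, arr[mid]=6 -> 6 < 7, search right half
lo=3, hi=3, mid=3, arr[mid]=10 -> 10 > 7, search left half
lo=3 > hi=2, target 7 not found

Binary search determines that 7 is not in the array after 4 comparisons. The search space was exhausted without finding the target.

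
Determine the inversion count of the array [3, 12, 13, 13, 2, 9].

Finding inversions in [3, 12, 13, 13, 2, 9]:

(0, 4): arr[0]=3 > arr[4]=2
(1, 4): arr[1]=12 > arr[4]=2
(1, 5): arr[1]=12 > arr[5]=9
(2, 4): arr[2]=13 > arr[4]=2
(2, 5): arr[2]=13 > arr[5]=9
(3, 4): arr[3]=13 > arr[4]=2
(3, 5): arr[3]=13 > arr[5]=9

Total inversions: 7

The array has 7 inversion(s): (0,4), (1,4), (1,5), (2,4), (2,5), (3,4), (3,5). Each pair (i,j) satisfies i < j and arr[i] > arr[j].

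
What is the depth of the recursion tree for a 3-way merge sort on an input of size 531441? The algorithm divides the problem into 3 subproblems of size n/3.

For divide and conquer with division factor 3:

Problem sizes at each level:
Level 0: 531441
Level 1: 177147
Level 2: 59049
Level 3: 19683
Level 4: 6561
Level 5: 2187
Level 6: 729
Level 7: 243
Level 8: 81
Level 9: 27
Level 10: 9
Level 11: 3
Level 12: 1

The root is level 0 and the size-1 base case is level 12 (the tree spans levels 0 through 12, i.e. 13 levels counting the root), so the depth is the number of divisions: log_3(531441) = 12

The recursion tree depth is log_3(531441) = 12. At each level, the problem size is divided by 3, so it takes 12 divisions to reduce to a base case of size 1. The algorithm makes 3 recursive calls at each level.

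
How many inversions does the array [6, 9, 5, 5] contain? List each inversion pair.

Finding inversions in [6, 9, 5, 5]:

(0, 2): arr[0]=6 > arr[2]=5
(0, 3): arr[0]=6 > arr[3]=5
(1, 2): arr[1]=9 > arr[2]=5
(1, 3): arr[1]=9 > arr[3]=5

Total inversions: 4

The array has 4 inversion(s): (0,2), (0,3), (1,2), (1,3). Each pair (i,j) satisfies i < j and arr[i] > arr[j].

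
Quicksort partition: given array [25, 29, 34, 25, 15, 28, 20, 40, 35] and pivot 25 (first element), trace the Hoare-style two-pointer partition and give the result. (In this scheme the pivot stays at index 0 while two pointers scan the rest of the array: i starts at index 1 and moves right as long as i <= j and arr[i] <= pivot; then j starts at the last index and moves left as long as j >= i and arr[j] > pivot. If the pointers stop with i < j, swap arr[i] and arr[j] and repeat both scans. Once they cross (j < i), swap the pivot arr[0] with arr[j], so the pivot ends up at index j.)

Hoare-style two-pointer partition with pivot = 25:

Initial array: [25, 29, 34, 25, 15, 28, 20, 40, 35]

Pointers start at i = 1, j = 8.
i stops at index 1 (arr[1]=29 > 25), j stops at index 6 (arr[6]=20 <= 25): swap arr[1] and arr[6], array becomes [25, 20, 34, 25, 15, 28, 29, 40, 35]
i stops at index 2 (arr[2]=34 > 25), j stops at index 4 (arr[4]=15 <= 25): swap arr[2] and arr[4], array becomes [25, 20, 15, 25, 34, 28, 29, 40, 35]
i ends at 4, j ends at 3: the pointers have crossed (j < i), so scanning stops.

Swap pivot arr[0] with arr[3] to place pivot at position 3: [25, 20, 15, 25, 34, 28, 29, 40, 35]
Pivot position: 3

After partitioning with pivot 25, the array becomes [25, 20, 15, 25, 34, 28, 29, 40, 35]. The pivot is placed at index 3. All elements to the left of the pivot are <= 25, and all elements to the right are > 25.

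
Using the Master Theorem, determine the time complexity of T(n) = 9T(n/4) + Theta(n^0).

Master Theorem for T(n) = 9T(n/4) + O(n^0):

a = 9, b = 4, c = 0
log_b(a) = log_4(9) = 1.5850

Case 1: c = 0 < log_4(9) = 1.5850
T(n) = O(n^(log_4 9))

For T(n) = 9T(n/4) + O(n^0): log_4(9) = 1.5850. This is Case 1 of the Master Theorem (c < log_b(a), work dominated by leaves), giving O(n^(log_4 9)).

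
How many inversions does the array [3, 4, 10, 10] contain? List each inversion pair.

Finding inversions in [3, 4, 10, 10]:


Total inversions: 0

The array has 0 inversions. It is already sorted.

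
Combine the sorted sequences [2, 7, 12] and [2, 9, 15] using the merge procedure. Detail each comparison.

Merging process:

Compare 2 vs 2: take 2 from left. Merged: [2]
Compare 7 vs 2: take 2 from right. Merged: [2, 2]
Compare 7 vs 9: take 7 from left. Merged: [2, 2, 7]
Compare 12 vs 9: take 9 from right. Merged: [2, 2, 7, 9]
Compare 12 vs 15: take 12 from left. Merged: [2, 2, 7, 9, 12]
Append remaining from right: [15]. Merged: [2, 2, 7, 9, 12, 15]

Final merged array: [2, 2, 7, 9, 12, 15]
Total comparisons: 5

The merged array is [2, 2, 7, 9, 12, 15], requiring 5 comparisons. The merge step runs in O(n) time where n is the total number of elements.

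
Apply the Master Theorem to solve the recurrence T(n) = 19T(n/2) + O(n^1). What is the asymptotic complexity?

Master Theorem for T(n) = 19T(n/2) + O(n^1):

a = 19, b = 2, c = 1
log_b(a) = log_2(19) = 4.2479

Case 1: c = 1 < log_2(19) = 4.2479
T(n) = O(n^(log_2 19))

For T(n) = 19T(n/2) + O(n^1): log_2(19) = 4.2479. This is Case 1 of the Master Theorem (c < log_b(a), work dominated by leaves), giving O(n^(log_2 19)).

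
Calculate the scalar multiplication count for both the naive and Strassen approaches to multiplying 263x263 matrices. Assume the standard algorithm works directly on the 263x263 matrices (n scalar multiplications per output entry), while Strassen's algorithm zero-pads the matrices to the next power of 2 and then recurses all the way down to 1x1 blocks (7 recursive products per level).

Matrix multiplication for 263x263 matrices:

Strassen's algorithm requires power-of-2 dimensions. Pad 263x263 to 512x512 (next power of 2).

Standard algorithm: 263^3 = 18191447 multiplications
Strassen's algorithm: 7^(log2(512)) = 7^9 = 40353607 multiplications
Difference: 18191447 - 40353607 = -22162160 (Strassen uses MORE here due to padding overhead — for small or just-over-power-of-2 n, padding can outweigh the per-level savings)

Standard: 18191447 multiplications (263^3). Strassen: 40353607 multiplications (7^9, after padding to 512x512). Strassen reduces 8 recursive multiplications to 7 at each level.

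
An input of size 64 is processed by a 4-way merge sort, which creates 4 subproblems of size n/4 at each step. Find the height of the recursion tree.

For divide and conquer with division factor 4:

Problem sizes at each level:
Level 0: 64
Level 1: 16
Level 2: 4
Level 3: 1

The root is level 0 and the size-1 base case is level 3 (the tree spans levels 0 through 3, i.e. 4 levels counting the root), so the depth is the number of divisions: log_4(64) = 3

The recursion tree depth is log_4(64) = 3. At each level, the problem size is divided by 4, so it takes 3 divisions to reduce to a base case of size 1. The algorithm makes 4 recursive calls at each level.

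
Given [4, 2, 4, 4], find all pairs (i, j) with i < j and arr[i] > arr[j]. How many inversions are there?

Finding inversions in [4, 2, 4, 4]:

(0, 1): arr[0]=4 > arr[1]=2

Total inversions: 1

The array has 1 inversion(s): (0,1). Each pair (i,j) satisfies i < j and arr[i] > arr[j].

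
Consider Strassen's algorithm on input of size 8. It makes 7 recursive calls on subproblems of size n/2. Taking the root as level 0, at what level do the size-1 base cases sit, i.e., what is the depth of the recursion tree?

For divide and conquer with division factor 2:

Problem sizes at each level:
Level 0: 8
Level 1: 4
Level 2: 2
Level 3: 1

The root is level 0 and the size-1 base case is level 3 (the tree spans levels 0 through 3, i.e. 4 levels counting the root), so the depth is the number of divisions: log_2(8) = 3

The recursion tree depth is log_2(8) = 3. At each level, the problem size is divided by 2, so it takes 3 divisions to reduce to a base case of size 1. The algorithm makes 7 recursive calls at each level.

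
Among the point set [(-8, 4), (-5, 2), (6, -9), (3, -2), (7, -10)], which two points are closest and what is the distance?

Computing all pairwise distances among 5 points:

d((-8, 4), (-5, 2)) = 3.6056
d((-8, 4), (6, -9)) = 19.105
d((-8, 4), (3, -2)) = 12.53
d((-8, 4), (7, -10)) = 20.5183
d((-5, 2), (6, -9)) = 15.5563
d((-5, 2), (3, -2)) = 8.9443
d((-5, 2), (7, -10)) = 16.9706
d((6, -9), (3, -2)) = 7.6158
d((6, -9), (7, -10)) = 1.4142 <-- minimum
d((3, -2), (7, -10)) = 8.9443

Closest pair: (6, -9) and (7, -10) with distance 1.4142

The closest pair is (6, -9) and (7, -10) with Euclidean distance 1.4142. For 5 points, brute-force pairwise comparison is shown above. For large n, the divide-and-conquer algorithm (sort by x, recurse on halves, check the dividing strip) achieves O(n log n).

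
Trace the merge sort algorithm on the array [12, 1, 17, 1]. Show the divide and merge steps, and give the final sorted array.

Merge sort trace:

Split: [12, 1, 17, 1] -> [12, 1] and [17, 1]
  Split: [12, 1] -> [12] and [1]
  Merge: [12] + [1] -> [1, 12]
  Split: [17, 1] -> [17] and [1]
  Merge: [17] + [1] -> [1, 17]
Merge: [1, 12] + [1, 17] -> [1, 1, 12, 17]

Final sorted array: [1, 1, 12, 17]

The merge sort proceeds by recursively splitting the array and merging sorted halves.
After all merges, the sorted array is [1, 1, 12, 17].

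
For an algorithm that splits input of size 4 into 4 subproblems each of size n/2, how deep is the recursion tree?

For divide and conquer with division factor 2:

Problem sizes at each level:
Level 0: 4
Level 1: 2
Level 2: 1

The root is level 0 and the size-1 base case is level 2 (the tree spans levels 0 through 2, i.e. 3 levels counting the root), so the depth is the number of divisions: log_2(4) = 2

The recursion tree depth is log_2(4) = 2. At each level, the problem size is divided by 2, so it takes 2 divisions to reduce to a base case of size 1. The algorithm makes 4 recursive calls at each level.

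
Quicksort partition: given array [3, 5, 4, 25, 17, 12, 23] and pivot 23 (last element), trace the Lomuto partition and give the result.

Lomuto partition with pivot = 23:

Initial array: [3, 5, 4, 25, 17, 12, 23]

arr[0]=3 <= 23: swap with position 0, array becomes [3, 5, 4, 25, 17, 12, 23]
arr[1]=5 <= 23: swap with position 1, array becomes [3, 5, 4, 25, 17, 12, 23]
arr[2]=4 <= 23: swap with position 2, array becomes [3, 5, 4, 25, 17, 12, 23]
arr[3]=25 > 23: no swap
arr[4]=17 <= 23: swap with position 3, array becomes [3, 5, 4, 17, 25, 12, 23]
arr[5]=12 <= 23: swap with position 4, array becomes [3, 5, 4, 17, 12, 25, 23]

Place pivot at position 5: [3, 5, 4, 17, 12, 23, 25]
Pivot position: 5

After partitioning with pivot 23, the array becomes [3, 5, 4, 17, 12, 23, 25]. The pivot is placed at index 5. All elements to the left of the pivot are <= 23, and all elements to the right are > 23.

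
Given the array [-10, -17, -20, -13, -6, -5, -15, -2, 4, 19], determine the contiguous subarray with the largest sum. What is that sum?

Using Kadane's algorithm on [-10, -17, -20, -13, -6, -5, -15, -2, 4, 19]:

Scanning through the array:
Position 1 (value -17): max_ending_here = -17, max_so_far = -10
Position 2 (value -20): max_ending_here = -20, max_so_far = -10
Position 3 (value -13): max_ending_here = -13, max_so_far = -10
Position 4 (value -6): max_ending_here = -6, max_so_far = -6
Position 5 (value -5): max_ending_here = -5, max_so_far = -5
Position 6 (value -15): max_ending_here = -15, max_so_far = -5
Position 7 (value -2): max_ending_here = -2, max_so_far = -2
Position 8 (value 4): max_ending_here = 4, max_so_far = 4
Position 9 (value 19): max_ending_here = 23, max_so_far = 23

Maximum subarray: [4, 19]
Maximum sum: 23

The maximum subarray is [4, 19] with sum 23. This subarray runs from index 8 to index 9.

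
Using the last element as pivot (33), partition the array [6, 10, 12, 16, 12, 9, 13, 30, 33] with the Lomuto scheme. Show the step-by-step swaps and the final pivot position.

Lomuto partition with pivot = 33:

Initial array: [6, 10, 12, 16, 12, 9, 13, 30, 33]

arr[0]=6 <= 33: swap with position 0, array becomes [6, 10, 12, 16, 12, 9, 13, 30, 33]
arr[1]=10 <= 33: swap with position 1, array becomes [6, 10, 12, 16, 12, 9, 13, 30, 33]
arr[2]=12 <= 33: swap with position 2, array becomes [6, 10, 12, 16, 12, 9, 13, 30, 33]
arr[3]=16 <= 33: swap with position 3, array becomes [6, 10, 12, 16, 12, 9, 13, 30, 33]
arr[4]=12 <= 33: swap with position 4, array becomes [6, 10, 12, 16, 12, 9, 13, 30, 33]
arr[5]=9 <= 33: swap with position 5, array becomes [6, 10, 12, 16, 12, 9, 13, 30, 33]
arr[6]=13 <= 33: swap with position 6, array becomes [6, 10, 12, 16, 12, 9, 13, 30, 33]
arr[7]=30 <= 33: swap with position 7, array becomes [6, 10, 12, 16, 12, 9, 13, 30, 33]

Place pivot at position 8: [6, 10, 12, 16, 12, 9, 13, 30, 33]
Pivot position: 8

After partitioning with pivot 33, the array becomes [6, 10, 12, 16, 12, 9, 13, 30, 33]. The pivot is placed at index 8. All elements to the left of the pivot are <= 33, and all elements to the right are > 33.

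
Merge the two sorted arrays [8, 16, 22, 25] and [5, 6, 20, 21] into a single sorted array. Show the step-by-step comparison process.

Merging process:

Compare 8 vs 5: take 5 from right. Merged: [5]
Compare 8 vs 6: take 6 from right. Merged: [5, 6]
Compare 8 vs 20: take 8 from left. Merged: [5, 6, 8]
Compare 16 vs 20: take 16 from left. Merged: [5, 6, 8, 16]
Compare 22 vs 20: take 20 from right. Merged: [5, 6, 8, 16, 20]
Compare 22 vs 21: take 21 from right. Merged: [5, 6, 8, 16, 20, 21]
Append remaining from left: [22, 25]. Merged: [5, 6, 8, 16, 20, 21, 22, 25]

Final merged array: [5, 6, 8, 16, 20, 21, 22, 25]
Total comparisons: 6

The merged array is [5, 6, 8, 16, 20, 21, 22, 25], requiring 6 comparisons. The merge step runs in O(n) time where n is the total number of elements.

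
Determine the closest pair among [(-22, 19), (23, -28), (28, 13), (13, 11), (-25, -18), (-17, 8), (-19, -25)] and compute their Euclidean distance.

Computing all pairwise distances among 7 points:

d((-22, 19), (23, -28)) = 65.0692
d((-22, 19), (28, 13)) = 50.3587
d((-22, 19), (13, 11)) = 35.9026
d((-22, 19), (-25, -18)) = 37.1214
d((-22, 19), (-17, 8)) = 12.083
d((-22, 19), (-19, -25)) = 44.1022
d((23, -28), (28, 13)) = 41.3038
d((23, -28), (13, 11)) = 40.2616
d((23, -28), (-25, -18)) = 49.0306
d((23, -28), (-17, 8)) = 53.8145
d((23, -28), (-19, -25)) = 42.107
d((28, 13), (13, 11)) = 15.1327
d((28, 13), (-25, -18)) = 61.4003
d((28, 13), (-17, 8)) = 45.2769
d((28, 13), (-19, -25)) = 60.4401
d((13, 11), (-25, -18)) = 47.8017
d((13, 11), (-17, 8)) = 30.1496
d((13, 11), (-19, -25)) = 48.1664
d((-25, -18), (-17, 8)) = 27.2029
d((-25, -18), (-19, -25)) = 9.2195 <-- minimum
d((-17, 8), (-19, -25)) = 33.0606

Closest pair: (-25, -18) and (-19, -25) with distance 9.2195

The closest pair is (-25, -18) and (-19, -25) with Euclidean distance 9.2195. For 7 points, brute-force pairwise comparison is shown above. For large n, the divide-and-conquer algorithm (sort by x, recurse on halves, check the dividing strip) achieves O(n log n).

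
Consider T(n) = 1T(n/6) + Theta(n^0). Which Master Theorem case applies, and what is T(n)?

Master Theorem for T(n) = 1T(n/6) + O(n^0):

a = 1, b = 6, c = 0
log_b(a) = log_6(1) = 0.0000

Case 2: c = 0 = log_6(1) = 0.0000
T(n) = O(n^0 log n) = O(log n)

For T(n) = 1T(n/6) + O(n^0): log_6(1) = 0.0000. This is Case 2 of the Master Theorem (c = log_b(a), equal work at all levels), giving O(log n).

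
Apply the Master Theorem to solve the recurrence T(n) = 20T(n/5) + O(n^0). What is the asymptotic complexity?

Master Theorem for T(n) = 20T(n/5) + O(n^0):

a = 20, b = 5, c = 0
log_b(a) = log_5(20) = 1.8614

Case 1: c = 0 < log_5(20) = 1.8614
T(n) = O(n^(log_5 20))

For T(n) = 20T(n/5) + O(n^0): log_5(20) = 1.8614. This is Case 1 of the Master Theorem (c < log_b(a), work dominated by leaves), giving O(n^(log_5 20)).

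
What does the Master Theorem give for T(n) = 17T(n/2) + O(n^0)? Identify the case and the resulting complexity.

Master Theorem for T(n) = 17T(n/2) + O(n^0):

a = 17, b = 2, c = 0
log_b(a) = log_2(17) = 4.0875

Case 1: c = 0 < log_2(17) = 4.0875
T(n) = O(n^(log_2 17))

For T(n) = 17T(n/2) + O(n^0): log_2(17) = 4.0875. This is Case 1 of the Master Theorem (c < log_b(a), work dominated by leaves), giving O(n^(log_2 17)).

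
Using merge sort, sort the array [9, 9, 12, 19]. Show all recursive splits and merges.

Merge sort trace:

Split: [9, 9, 12, 19] -> [9, 9] and [12, 19]
  Split: [9, 9] -> [9] and [9]
  Merge: [9] + [9] -> [9, 9]
  Split: [12, 19] -> [12] and [19]
  Merge: [12] + [19] -> [12, 19]
Merge: [9, 9] + [12, 19] -> [9, 9, 12, 19]

Final sorted array: [9, 9, 12, 19]

The merge sort proceeds by recursively splitting the array and merging sorted halves.
After all merges, the sorted array is [9, 9, 12, 19].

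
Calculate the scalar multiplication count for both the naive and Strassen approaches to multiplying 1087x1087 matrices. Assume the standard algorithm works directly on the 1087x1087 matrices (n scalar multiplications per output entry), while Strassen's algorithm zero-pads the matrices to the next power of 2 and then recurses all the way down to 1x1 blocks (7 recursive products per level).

Matrix multiplication for 1087x1087 matrices:

Strassen's algorithm requires power-of-2 dimensions. Pad 1087x1087 to 2048x2048 (next power of 2).

Standard algorithm: 1087^3 = 1284365503 multiplications
Strassen's algorithm: 7^(log2(2048)) = 7^11 = 1977326743 multiplications
Difference: 1284365503 - 1977326743 = -692961240 (Strassen uses MORE here due to padding overhead — for small or just-over-power-of-2 n, padding can outweigh the per-level savings)

Standard: 1284365503 multiplications (1087^3). Strassen: 1977326743 multiplications (7^11, after padding to 2048x2048). Strassen reduces 8 recursive multiplications to 7 at each level.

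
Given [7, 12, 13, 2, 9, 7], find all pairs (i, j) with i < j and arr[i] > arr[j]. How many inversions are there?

Finding inversions in [7, 12, 13, 2, 9, 7]:

(0, 3): arr[0]=7 > arr[3]=2
(1, 3): arr[1]=12 > arr[3]=2
(1, 4): arr[1]=12 > arr[4]=9
(1, 5): arr[1]=12 > arr[5]=7
(2, 3): arr[2]=13 > arr[3]=2
(2, 4): arr[2]=13 > arr[4]=9
(2, 5): arr[2]=13 > arr[5]=7
(4, 5): arr[4]=9 > arr[5]=7

Total inversions: 8

The array has 8 inversion(s): (0,3), (1,3), (1,4), (1,5), (2,3), (2,4), (2,5), (4,5). Each pair (i,j) satisfies i < j and arr[i] > arr[j].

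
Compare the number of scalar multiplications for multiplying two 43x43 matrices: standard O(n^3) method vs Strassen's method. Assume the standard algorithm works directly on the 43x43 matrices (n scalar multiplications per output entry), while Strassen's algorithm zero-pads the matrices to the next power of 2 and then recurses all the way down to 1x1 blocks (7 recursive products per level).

Matrix multiplication for 43x43 matrices:

Strassen's algorithm requires power-of-2 dimensions. Pad 43x43 to 64x64 (next power of 2).

Standard algorithm: 43^3 = 79507 multiplications
Strassen's algorithm: 7^(log2(64)) = 7^6 = 117649 multiplications
Difference: 79507 - 117649 = -38142 (Strassen uses MORE here due to padding overhead — for small or just-over-power-of-2 n, padding can outweigh the per-level savings)

Standard: 79507 multiplications (43^3). Strassen: 117649 multiplications (7^6, after padding to 64x64). Strassen reduces 8 recursive multiplications to 7 at each level.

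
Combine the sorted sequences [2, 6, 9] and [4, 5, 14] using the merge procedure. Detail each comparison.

Merging process:

Compare 2 vs 4: take 2 from left. Merged: [2]
Compare 6 vs 4: take 4 from right. Merged: [2, 4]
Compare 6 vs 5: take 5 from right. Merged: [2, 4, 5]
Compare 6 vs 14: take 6 from left. Merged: [2, 4, 5, 6]
Compare 9 vs 14: take 9 from left. Merged: [2, 4, 5, 6, 9]
Append remaining from right: [14]. Merged: [2, 4, 5, 6, 9, 14]

Final merged array: [2, 4, 5, 6, 9, 14]
Total comparisons: 5

The merged array is [2, 4, 5, 6, 9, 14], requiring 5 comparisons. The merge step runs in O(n) time where n is the total number of elements.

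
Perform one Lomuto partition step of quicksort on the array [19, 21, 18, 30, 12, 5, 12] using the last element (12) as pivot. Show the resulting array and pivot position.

Lomuto partition with pivot = 12:

Initial array: [19, 21, 18, 30, 12, 5, 12]

arr[0]=19 > 12: no swap
arr[1]=21 > 12: no swap
arr[2]=18 > 12: no swap
arr[3]=30 > 12: no swap
arr[4]=12 <= 12: swap with position 0, array becomes [12, 21, 18, 30, 19, 5, 12]
arr[5]=5 <= 12: swap with position 1, array becomes [12, 5, 18, 30, 19, 21, 12]

Place pivot at position 2: [12, 5, 12, 30, 19, 21, 18]
Pivot position: 2

After partitioning with pivot 12, the array becomes [12, 5, 12, 30, 19, 21, 18]. The pivot is placed at index 2. All elements to the left of the pivot are <= 12, and all elements to the right are > 12.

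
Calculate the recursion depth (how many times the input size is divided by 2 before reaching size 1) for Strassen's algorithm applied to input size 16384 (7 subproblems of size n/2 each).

For divide and conquer with division factor 2:

Problem sizes at each level:
Level 0: 16384
Level 1: 8192
Level 2: 4096
Level 3: 2048
Level 4: 1024
Level 5: 512
Level 6: 256
Level 7: 128
Level 8: 64
Level 9: 32
Level 10: 16
Level 11: 8
Level 12: 4
Level 13: 2
Level 14: 1

The root is level 0 and the size-1 base case is level 14 (the tree spans levels 0 through 14, i.e. 15 levels counting the root), so the depth is the number of divisions: log_2(16384) = 14

The recursion tree depth is log_2(16384) = 14. At each level, the problem size is divided by 2, so it takes 14 divisions to reduce to a base case of size 1. The algorithm makes 7 recursive calls at each level.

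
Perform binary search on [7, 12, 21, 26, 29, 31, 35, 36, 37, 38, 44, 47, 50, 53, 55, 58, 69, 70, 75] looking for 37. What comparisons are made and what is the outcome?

Binary search for 37 in [7, 12, 21, 26, 29, 31, 35, 36, 37, 38, 44, 47, 50, 53, 55, 58, 69, 70, 75]:

lo=0, hi=18, mid=9, arr[mid]=38 -> 38 > 37, search left half
lo=0, hi=8, mid=4, arr[mid]=29 -> 29 < 37, search right half
lo=5, hi=8, mid=6, arr[mid]=35 -> 35 < 37, search right half
lo=7, hi=8, mid=7, arr[mid]=36 -> 36 < 37, search right half
lo=8, hi=8, mid=8, arr[mid]=37 -> Found target at index 8!

Binary search finds 37 at index 8 after 5 comparisons. The search repeatedly halves the search space by comparing with the middle element.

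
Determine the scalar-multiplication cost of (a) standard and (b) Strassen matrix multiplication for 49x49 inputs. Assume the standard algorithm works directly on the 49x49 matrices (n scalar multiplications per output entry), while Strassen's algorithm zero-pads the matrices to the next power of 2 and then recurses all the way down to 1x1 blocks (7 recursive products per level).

Matrix multiplication for 49x49 matrices:

Strassen's algorithm requires power-of-2 dimensions. Pad 49x49 to 64x64 (next power of 2).

Standard algorithm: 49^3 = 117649 multiplications
Strassen's algorithm: 7^(log2(64)) = 7^6 = 117649 multiplications
Savings: 117649 - 117649 = 0 multiplications

Standard: 117649 multiplications (49^3). Strassen: 117649 multiplications (7^6, after padding to 64x64). Strassen reduces 8 recursive multiplications to 7 at each level.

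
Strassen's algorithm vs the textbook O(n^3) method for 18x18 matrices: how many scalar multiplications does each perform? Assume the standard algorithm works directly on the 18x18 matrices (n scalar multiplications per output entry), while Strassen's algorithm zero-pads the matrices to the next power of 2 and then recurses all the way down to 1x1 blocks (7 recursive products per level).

Matrix multiplication for 18x18 matrices:

Strassen's algorithm requires power-of-2 dimensions. Pad 18x18 to 32x32 (next power of 2).

Standard algorithm: 18^3 = 5832 multiplications
Strassen's algorithm: 7^(log2(32)) = 7^5 = 16807 multiplications
Difference: 5832 - 16807 = -10975 (Strassen uses MORE here due to padding overhead — for small or just-over-power-of-2 n, padding can outweigh the per-level savings)

Standard: 5832 multiplications (18^3). Strassen: 16807 multiplications (7^5, after padding to 32x32). Strassen reduces 8 recursive multiplications to 7 at each level.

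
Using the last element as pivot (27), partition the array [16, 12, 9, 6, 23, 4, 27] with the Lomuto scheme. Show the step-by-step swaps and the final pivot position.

Lomuto partition with pivot = 27:

Initial array: [16, 12, 9, 6, 23, 4, 27]

arr[0]=16 <= 27: swap with position 0, array becomes [16, 12, 9, 6, 23, 4, 27]
arr[1]=12 <= 27: swap with position 1, array becomes [16, 12, 9, 6, 23, 4, 27]
arr[2]=9 <= 27: swap with position 2, array becomes [16, 12, 9, 6, 23, 4, 27]
arr[3]=6 <= 27: swap with position 3, array becomes [16, 12, 9, 6, 23, 4, 27]
arr[4]=23 <= 27: swap with position 4, array becomes [16, 12, 9, 6, 23, 4, 27]
arr[5]=4 <= 27: swap with position 5, array becomes [16, 12, 9, 6, 23, 4, 27]

Place pivot at position 6: [16, 12, 9, 6, 23, 4, 27]
Pivot position: 6

After partitioning with pivot 27, the array becomes [16, 12, 9, 6, 23, 4, 27]. The pivot is placed at index 6. All elements to the left of the pivot are <= 27, and all elements to the right are > 27.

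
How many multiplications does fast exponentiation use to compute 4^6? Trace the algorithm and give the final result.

Computing 4^6 by squaring (build up from 4^1; each line after the first costs one multiplication):

4^1 = 4
4^2 = (4^1)^2 = 4^2 = 16
4^3 = 4 * 4^2 = 4 * 16 = 64
4^6 = (4^3)^2 = 64^2 = 4096

Result: 4096
Multiplications needed: 3 (3 lines after 4^1)

4^6 = 4096. Using exponentiation by squaring, this requires 3 multiplications. The key idea: if the exponent is even, square the half-power; if odd, multiply by the base once.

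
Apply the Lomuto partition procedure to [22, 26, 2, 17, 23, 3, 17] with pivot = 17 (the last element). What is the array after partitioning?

Lomuto partition with pivot = 17:

Initial array: [22, 26, 2, 17, 23, 3, 17]

arr[0]=22 > 17: no swap
arr[1]=26 > 17: no swap
arr[2]=2 <= 17: swap with position 0, array becomes [2, 26, 22, 17, 23, 3, 17]
arr[3]=17 <= 17: swap with position 1, array becomes [2, 17, 22, 26, 23, 3, 17]
arr[4]=23 > 17: no swap
arr[5]=3 <= 17: swap with position 2, array becomes [2, 17, 3, 26, 23, 22, 17]

Place pivot at position 3: [2, 17, 3, 17, 23, 22, 26]
Pivot position: 3

After partitioning with pivot 17, the array becomes [2, 17, 3, 17, 23, 22, 26]. The pivot is placed at index 3. All elements to the left of the pivot are <= 17, and all elements to the right are > 17.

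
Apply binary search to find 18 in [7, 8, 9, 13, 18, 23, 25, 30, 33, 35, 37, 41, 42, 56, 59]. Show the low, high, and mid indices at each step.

Binary search for 18 in [7, 8, 9, 13, 18, 23, 25, 30, 33, 35, 37, 41, 42, 56, 59]:

lo=0, hi=14, mid=7, arr[mid]=30 -> 30 > 18, search left half
lo=0, hi=6, mid=3, arr[mid]=13 -> 13 < 18, search right half
lo=4, hi=6, mid=5, arr[mid]=23 -> 23 > 18, search left half
lo=4, hi=4, mid=4, arr[mid]=18 -> Found target at index 4!

Binary search finds 18 at index 4 after 4 comparisons. The search repeatedly halves the search space by comparing with the middle element.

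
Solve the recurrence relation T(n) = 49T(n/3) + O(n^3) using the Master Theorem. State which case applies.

Master Theorem for T(n) = 49T(n/3) + O(n^3):

a = 49, b = 3, c = 3
log_b(a) = log_3(49) = 3.5425

Case 1: c = 3 < log_3(49) = 3.5425
T(n) = O(n^(log_3 49))

For T(n) = 49T(n/3) + O(n^3): log_3(49) = 3.5425. This is Case 1 of the Master Theorem (c < log_b(a), work dominated by leaves), giving O(n^(log_3 49)).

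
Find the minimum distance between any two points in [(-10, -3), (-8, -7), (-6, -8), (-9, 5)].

Computing all pairwise distances among 4 points:

d((-10, -3), (-8, -7)) = 4.4721
d((-10, -3), (-6, -8)) = 6.4031
d((-10, -3), (-9, 5)) = 8.0623
d((-8, -7), (-6, -8)) = 2.2361 <-- minimum
d((-8, -7), (-9, 5)) = 12.0416
d((-6, -8), (-9, 5)) = 13.3417

Closest pair: (-8, -7) and (-6, -8) with distance 2.2361

The closest pair is (-8, -7) and (-6, -8) with Euclidean distance 2.2361. For 4 points, brute-force pairwise comparison is shown above. For large n, the divide-and-conquer algorithm (sort by x, recurse on halves, check the dividing strip) achieves O(n log n).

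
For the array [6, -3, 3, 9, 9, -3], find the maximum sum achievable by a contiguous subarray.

Using Kadane's algorithm on [6, -3, 3, 9, 9, -3]:

Scanning through the array:
Position 1 (value -3): max_ending_here = 3, max_so_far = 6
Position 2 (value 3): max_ending_here = 6, max_so_far = 6
Position 3 (value 9): max_ending_here = 15, max_so_far = 15
Position 4 (value 9): max_ending_here = 24, max_so_far = 24
Position 5 (value -3): max_ending_here = 21, max_so_far = 24

Maximum subarray: [6, -3, 3, 9, 9]
Maximum sum: 24

The maximum subarray is [6, -3, 3, 9, 9] with sum 24. This subarray runs from index 0 to index 4.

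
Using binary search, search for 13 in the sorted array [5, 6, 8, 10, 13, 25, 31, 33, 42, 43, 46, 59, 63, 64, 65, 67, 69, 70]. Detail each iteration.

Binary search for 13 in [5, 6, 8, 10, 13, 25, 31, 33, 42, 43, 46, 59, 63, 64, 65, 67, 69, 70]:

lo=0, hi=17, mid=8, arr[mid]=42 -> 42 > 13, search left half
lo=0, hi=7, mid=3, arr[mid]=10 -> 10 < 13, search right half
lo=4, hi=7, mid=5, arr[mid]=25 -> 25 > 13, search left half
lo=4, hi=4, mid=4, arr[mid]=13 -> Found target at index 4!

Binary search finds 13 at index 4 after 4 comparisons. The search repeatedly halves the search space by comparing with the middle element.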